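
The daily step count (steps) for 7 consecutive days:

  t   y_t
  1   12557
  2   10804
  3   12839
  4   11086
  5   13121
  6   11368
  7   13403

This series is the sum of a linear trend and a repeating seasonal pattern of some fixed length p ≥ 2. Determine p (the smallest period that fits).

2

First differences y_{t+1} − y_t: -1753, 2035, -1753, 2035, -1753, 2035, …
The difference pattern repeats every 2 terms and not for any smaller step, so p = 2.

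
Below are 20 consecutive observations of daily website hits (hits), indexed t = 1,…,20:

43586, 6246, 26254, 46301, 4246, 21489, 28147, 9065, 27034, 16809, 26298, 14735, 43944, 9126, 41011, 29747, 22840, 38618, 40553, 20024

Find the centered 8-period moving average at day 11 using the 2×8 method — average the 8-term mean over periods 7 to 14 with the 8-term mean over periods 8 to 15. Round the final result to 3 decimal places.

22698.750

Sum over 7–14: 28147 + 9065 + 27034 + 16809 + 26298 + 14735 + 43944 + 9126 = 175158
Sum over 8–15: 9065 + 27034 + 16809 + 26298 + 14735 + 43944 + 9126 + 41011 = 188022
CMA at t=11 = (175158 + 188022) / (2·8) = 363180 / 16 = 22698.750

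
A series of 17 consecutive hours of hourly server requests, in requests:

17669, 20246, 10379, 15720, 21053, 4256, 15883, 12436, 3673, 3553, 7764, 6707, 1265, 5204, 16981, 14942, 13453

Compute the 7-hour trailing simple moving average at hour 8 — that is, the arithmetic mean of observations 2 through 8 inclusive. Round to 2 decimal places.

Sum of periods 2–8: 20246 + 10379 + 15720 + 21053 + 4256 + 15883 + 12436 = 99973
Divide by 7: 99973 / 7 = 14281.86

14281.86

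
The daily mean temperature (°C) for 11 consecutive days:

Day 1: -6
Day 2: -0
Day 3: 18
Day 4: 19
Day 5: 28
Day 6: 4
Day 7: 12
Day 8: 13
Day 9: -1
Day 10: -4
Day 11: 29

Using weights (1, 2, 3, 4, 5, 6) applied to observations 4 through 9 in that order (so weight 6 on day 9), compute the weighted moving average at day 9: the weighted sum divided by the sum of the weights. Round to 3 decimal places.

Weighted sum: 1·19 + 2·28 + 3·4 + 4·12 + 5·13 + 6·-1 = 19 + 56 + 12 + 48 + 65 + -6 = 194
Weight total: 1 + 2 + 3 + 4 + 5 + 6 = 21
WMA = 194 / 21 = 9.238

9.238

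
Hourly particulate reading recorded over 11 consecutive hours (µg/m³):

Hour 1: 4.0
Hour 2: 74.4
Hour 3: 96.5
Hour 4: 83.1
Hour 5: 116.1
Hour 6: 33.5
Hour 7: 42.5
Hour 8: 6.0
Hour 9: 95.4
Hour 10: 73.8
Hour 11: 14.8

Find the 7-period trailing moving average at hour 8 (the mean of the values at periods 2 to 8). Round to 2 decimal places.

64.59

Sum of periods 2–8: 74.4 + 96.5 + 83.1 + 116.1 + 33.5 + 42.5 + 6.0 = 452.1
Divide by 7: 452.1 / 7 = 64.59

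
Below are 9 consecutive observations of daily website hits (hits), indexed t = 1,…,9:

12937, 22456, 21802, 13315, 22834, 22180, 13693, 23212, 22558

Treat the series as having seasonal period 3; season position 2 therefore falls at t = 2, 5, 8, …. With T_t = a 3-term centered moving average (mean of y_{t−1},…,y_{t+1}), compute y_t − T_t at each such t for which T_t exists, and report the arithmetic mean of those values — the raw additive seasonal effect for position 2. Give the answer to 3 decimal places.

3391.000

Season position 2 occurs at t = 2, 5, 8 (where T_t is defined).
t=2: T_2 = 19065.00000; y_2 − T_2 = 22456 − 19065.00000 = 3391.00000
t=5: T_5 = 19443.00000; y_5 − T_5 = 22834 − 19443.00000 = 3391.00000
t=8: T_8 = 19821.00000; y_8 − T_8 = 23212 − 19821.00000 = 3391.00000
Mean deviation: (3391.00000 + 3391.00000 + 3391.00000) / 3 = 3391.000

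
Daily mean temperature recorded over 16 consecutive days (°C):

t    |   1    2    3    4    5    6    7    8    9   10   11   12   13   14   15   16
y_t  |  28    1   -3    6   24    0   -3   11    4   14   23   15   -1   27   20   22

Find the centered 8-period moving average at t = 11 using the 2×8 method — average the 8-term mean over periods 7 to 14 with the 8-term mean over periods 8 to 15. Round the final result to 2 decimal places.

12.69

Sum over 7–14: (-3) + 11 + 4 + 14 + 23 + 15 + (-1) + 27 = 90
Sum over 8–15: 11 + 4 + 14 + 23 + 15 + (-1) + 27 + 20 = 113
CMA at t=11 = (90 + 113) / (2·8) = 203 / 16 = 12.69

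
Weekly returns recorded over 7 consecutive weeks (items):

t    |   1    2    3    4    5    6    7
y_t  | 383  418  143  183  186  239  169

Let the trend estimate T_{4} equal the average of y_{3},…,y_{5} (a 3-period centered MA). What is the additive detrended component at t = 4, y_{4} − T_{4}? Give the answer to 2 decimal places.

12.33

Trend T_4 = (143 + 183 + 186) / 3 = 512/3 = 170.6667
Detrended value: 183 − 170.6667 = 12.33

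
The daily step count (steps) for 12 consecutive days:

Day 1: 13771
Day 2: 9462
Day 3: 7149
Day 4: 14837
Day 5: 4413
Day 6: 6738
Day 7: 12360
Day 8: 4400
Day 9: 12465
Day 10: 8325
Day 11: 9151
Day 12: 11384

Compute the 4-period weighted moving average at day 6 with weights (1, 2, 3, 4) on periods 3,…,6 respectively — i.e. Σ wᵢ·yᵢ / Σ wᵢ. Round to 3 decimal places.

7701.400

Weighted sum: 1·7149 + 2·14837 + 3·4413 + 4·6738 = 7149 + 29674 + 13239 + 26952 = 77014
Weight total: 1 + 2 + 3 + 4 = 10
WMA = 77014 / 10 = 7701.400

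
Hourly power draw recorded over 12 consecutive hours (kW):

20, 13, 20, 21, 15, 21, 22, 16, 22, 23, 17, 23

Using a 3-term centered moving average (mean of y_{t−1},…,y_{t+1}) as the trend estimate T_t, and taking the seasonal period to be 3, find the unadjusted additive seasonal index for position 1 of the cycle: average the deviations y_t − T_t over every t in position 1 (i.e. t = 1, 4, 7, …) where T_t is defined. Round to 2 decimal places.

2.33

Season position 1 occurs at t = 4, 7, 10 (where T_t is defined).
t=4: T_4 = 18.6667; y_4 − T_4 = 21 − 18.6667 = 2.3333
t=7: T_7 = 19.6667; y_7 − T_7 = 22 − 19.6667 = 2.3333
t=10: T_10 = 20.6667; y_10 − T_10 = 23 − 20.6667 = 2.3333
Mean deviation: (2.3333 + 2.3333 + 2.3333) / 3 = 2.33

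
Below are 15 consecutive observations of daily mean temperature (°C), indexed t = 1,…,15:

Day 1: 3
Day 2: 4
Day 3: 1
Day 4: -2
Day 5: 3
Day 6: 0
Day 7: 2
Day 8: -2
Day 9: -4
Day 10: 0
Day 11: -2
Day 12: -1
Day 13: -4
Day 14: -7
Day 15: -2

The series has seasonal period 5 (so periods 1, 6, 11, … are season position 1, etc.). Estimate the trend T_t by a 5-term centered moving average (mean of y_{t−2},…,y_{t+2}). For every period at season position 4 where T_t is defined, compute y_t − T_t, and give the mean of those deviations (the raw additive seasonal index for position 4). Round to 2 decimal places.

-3.00

Season position 4 occurs at t = 4, 9 (where T_t is defined).
t=4: T_4 = 1.2000; y_4 − T_4 = -2 − 1.2000 = -3.2000
t=9: T_9 = -1.2000; y_9 − T_9 = -4 − -1.2000 = -2.8000
Mean deviation: (-3.2000 + -2.8000) / 2 = -3.00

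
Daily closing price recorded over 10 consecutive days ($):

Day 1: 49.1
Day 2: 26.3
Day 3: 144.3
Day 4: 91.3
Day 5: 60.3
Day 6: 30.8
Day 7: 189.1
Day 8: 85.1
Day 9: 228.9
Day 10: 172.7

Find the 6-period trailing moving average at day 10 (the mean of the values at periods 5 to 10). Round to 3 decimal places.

127.817

Sum of periods 5–10: 60.3 + 30.8 + 189.1 + 85.1 + 228.9 + 172.7 = 766.9
Divide by 6: 766.9 / 6 = 127.817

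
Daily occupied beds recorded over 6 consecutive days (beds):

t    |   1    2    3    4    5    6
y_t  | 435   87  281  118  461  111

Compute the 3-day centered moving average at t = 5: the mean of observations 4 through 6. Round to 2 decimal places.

Sum of periods 4–6: 118 + 461 + 111 = 690
Divide by 3: 690 / 3 = 230.00

230.00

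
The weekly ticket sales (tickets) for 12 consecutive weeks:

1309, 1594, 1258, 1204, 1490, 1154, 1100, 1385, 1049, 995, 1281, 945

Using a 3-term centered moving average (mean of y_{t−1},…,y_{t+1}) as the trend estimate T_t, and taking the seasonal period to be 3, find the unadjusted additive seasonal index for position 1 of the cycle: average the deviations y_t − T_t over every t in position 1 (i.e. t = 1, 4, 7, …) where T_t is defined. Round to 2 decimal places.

Season position 1 occurs at t = 4, 7, 10 (where T_t is defined).
t=4: T_4 = 1317.3333; y_4 − T_4 = 1204 − 1317.3333 = -113.3333
t=7: T_7 = 1213.0000; y_7 − T_7 = 1100 − 1213.0000 = -113.0000
t=10: T_10 = 1108.3333; y_10 − T_10 = 995 − 1108.3333 = -113.3333
Mean deviation: (-113.3333 + -113.0000 + -113.3333) / 3 = -113.22

-113.22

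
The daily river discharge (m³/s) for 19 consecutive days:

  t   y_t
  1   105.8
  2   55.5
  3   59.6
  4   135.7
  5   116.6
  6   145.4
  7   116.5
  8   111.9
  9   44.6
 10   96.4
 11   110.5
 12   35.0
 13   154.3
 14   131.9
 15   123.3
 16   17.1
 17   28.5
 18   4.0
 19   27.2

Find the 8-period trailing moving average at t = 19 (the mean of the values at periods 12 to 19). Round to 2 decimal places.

65.16

Sum of periods 12–19: 35.0 + 154.3 + 131.9 + 123.3 + 17.1 + 28.5 + 4.0 + 27.2 = 521.3
Divide by 8: 521.3 / 8 = 65.16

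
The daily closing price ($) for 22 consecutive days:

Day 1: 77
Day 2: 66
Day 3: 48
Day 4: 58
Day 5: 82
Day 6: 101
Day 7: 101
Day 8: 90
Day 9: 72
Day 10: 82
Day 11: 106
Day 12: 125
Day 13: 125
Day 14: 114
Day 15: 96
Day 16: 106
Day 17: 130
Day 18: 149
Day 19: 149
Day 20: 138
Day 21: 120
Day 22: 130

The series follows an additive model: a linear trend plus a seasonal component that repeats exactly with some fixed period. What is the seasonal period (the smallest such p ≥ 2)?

6

First differences y_{t+1} − y_t: -11, -18, 10, 24, 19, 0, -11, -18, 10, 24, 19, 0, -11, -18, …
The difference pattern repeats every 6 terms and not for any smaller step, so p = 6.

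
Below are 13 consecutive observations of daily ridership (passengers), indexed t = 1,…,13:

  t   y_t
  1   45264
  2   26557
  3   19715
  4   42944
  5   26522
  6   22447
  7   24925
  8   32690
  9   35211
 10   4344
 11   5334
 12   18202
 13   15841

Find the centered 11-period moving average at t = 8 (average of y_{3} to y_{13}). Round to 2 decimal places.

22561.36

Sum of periods 3–13: 19715 + 42944 + 26522 + 22447 + 24925 + 32690 + 35211 + 4344 + 5334 + 18202 + 15841 = 248175
Divide by 11: 248175 / 11 = 22561.36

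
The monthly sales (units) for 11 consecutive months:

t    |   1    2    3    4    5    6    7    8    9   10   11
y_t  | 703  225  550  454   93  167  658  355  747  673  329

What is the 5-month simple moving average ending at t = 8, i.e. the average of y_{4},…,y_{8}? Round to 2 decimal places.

Sum of periods 4–8: 454 + 93 + 167 + 658 + 355 = 1727
Divide by 5: 1727 / 5 = 345.40

345.40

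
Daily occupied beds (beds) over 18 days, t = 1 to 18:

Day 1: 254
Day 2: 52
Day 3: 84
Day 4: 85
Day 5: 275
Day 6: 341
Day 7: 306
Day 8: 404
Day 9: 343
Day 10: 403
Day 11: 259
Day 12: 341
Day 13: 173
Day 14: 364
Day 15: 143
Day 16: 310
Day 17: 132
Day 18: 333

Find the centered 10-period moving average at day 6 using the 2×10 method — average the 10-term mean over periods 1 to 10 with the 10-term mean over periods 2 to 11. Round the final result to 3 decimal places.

254.950

Sum over 1–10: 254 + 52 + 84 + 85 + 275 + 341 + 306 + 404 + 343 + 403 = 2547
Sum over 2–11: 52 + 84 + 85 + 275 + 341 + 306 + 404 + 343 + 403 + 259 = 2552
CMA at t=6 = (2547 + 2552) / (2·10) = 5099 / 20 = 254.950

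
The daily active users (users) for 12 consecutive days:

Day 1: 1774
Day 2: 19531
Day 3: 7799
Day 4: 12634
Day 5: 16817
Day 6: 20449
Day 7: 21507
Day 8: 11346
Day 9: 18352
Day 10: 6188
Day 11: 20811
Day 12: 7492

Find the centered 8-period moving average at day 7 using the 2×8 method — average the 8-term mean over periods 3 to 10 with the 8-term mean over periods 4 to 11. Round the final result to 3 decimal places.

Sum over 3–10: 7799 + 12634 + 16817 + 20449 + 21507 + 11346 + 18352 + 6188 = 115092
Sum over 4–11: 12634 + 16817 + 20449 + 21507 + 11346 + 18352 + 6188 + 20811 = 128104
CMA at t=7 = (115092 + 128104) / (2·8) = 243196 / 16 = 15199.750

15199.750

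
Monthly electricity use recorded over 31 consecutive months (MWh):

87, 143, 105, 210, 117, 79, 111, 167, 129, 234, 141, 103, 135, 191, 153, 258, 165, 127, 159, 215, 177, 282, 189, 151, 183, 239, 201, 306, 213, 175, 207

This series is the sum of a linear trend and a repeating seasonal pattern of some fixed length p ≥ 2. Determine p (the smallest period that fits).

First differences y_{t+1} − y_t: 56, -38, 105, -93, -38, 32, 56, -38, 105, -93, -38, 32, 56, -38, …
The difference pattern repeats every 6 terms and not for any smaller step, so p = 6.

6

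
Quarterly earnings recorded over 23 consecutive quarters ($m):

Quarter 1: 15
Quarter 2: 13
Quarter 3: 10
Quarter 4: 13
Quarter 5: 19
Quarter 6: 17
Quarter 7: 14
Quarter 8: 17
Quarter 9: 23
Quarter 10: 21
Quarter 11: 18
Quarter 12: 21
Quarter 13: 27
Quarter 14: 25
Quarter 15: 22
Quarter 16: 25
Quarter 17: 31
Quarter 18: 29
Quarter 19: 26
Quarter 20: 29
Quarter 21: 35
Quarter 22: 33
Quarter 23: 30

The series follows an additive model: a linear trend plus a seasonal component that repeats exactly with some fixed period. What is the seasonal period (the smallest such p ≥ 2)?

4

First differences y_{t+1} − y_t: -2, -3, 3, 6, -2, -3, 3, 6, -2, -3, …
The difference pattern repeats every 4 terms and not for any smaller step, so p = 4.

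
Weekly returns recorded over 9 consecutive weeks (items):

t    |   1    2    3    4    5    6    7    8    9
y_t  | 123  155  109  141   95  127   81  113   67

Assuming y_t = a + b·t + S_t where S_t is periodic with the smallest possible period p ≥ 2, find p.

First differences y_{t+1} − y_t: 32, -46, 32, -46, 32, -46, …
The difference pattern repeats every 2 terms and not for any smaller step, so p = 2.

2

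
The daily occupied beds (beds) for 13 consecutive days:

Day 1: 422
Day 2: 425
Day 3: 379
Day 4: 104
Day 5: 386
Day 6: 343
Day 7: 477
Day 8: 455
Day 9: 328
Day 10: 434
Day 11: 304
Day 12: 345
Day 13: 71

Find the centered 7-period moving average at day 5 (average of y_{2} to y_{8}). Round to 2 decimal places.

367.00

Sum of periods 2–8: 425 + 379 + 104 + 386 + 343 + 477 + 455 = 2569
Divide by 7: 2569 / 7 = 367.00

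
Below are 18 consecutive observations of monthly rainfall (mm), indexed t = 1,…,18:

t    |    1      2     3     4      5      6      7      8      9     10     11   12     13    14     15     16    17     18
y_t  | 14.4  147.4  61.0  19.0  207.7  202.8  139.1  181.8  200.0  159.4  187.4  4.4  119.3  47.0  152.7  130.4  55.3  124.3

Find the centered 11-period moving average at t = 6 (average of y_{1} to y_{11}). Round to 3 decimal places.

Sum of periods 1–11: 14.4 + 147.4 + 61.0 + 19.0 + 207.7 + 202.8 + 139.1 + 181.8 + 200.0 + 159.4 + 187.4 = 1520.0
Divide by 11: 1520.0 / 11 = 138.182

138.182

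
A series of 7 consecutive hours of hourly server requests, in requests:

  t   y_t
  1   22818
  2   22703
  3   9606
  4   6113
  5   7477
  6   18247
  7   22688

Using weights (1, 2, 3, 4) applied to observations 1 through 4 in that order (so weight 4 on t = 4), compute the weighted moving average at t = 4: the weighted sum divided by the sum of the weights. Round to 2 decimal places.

Weighted sum: 1·22818 + 2·22703 + 3·9606 + 4·6113 = 22818 + 45406 + 28818 + 24452 = 121494
Weight total: 1 + 2 + 3 + 4 = 10
WMA = 121494 / 10 = 12149.40

12149.40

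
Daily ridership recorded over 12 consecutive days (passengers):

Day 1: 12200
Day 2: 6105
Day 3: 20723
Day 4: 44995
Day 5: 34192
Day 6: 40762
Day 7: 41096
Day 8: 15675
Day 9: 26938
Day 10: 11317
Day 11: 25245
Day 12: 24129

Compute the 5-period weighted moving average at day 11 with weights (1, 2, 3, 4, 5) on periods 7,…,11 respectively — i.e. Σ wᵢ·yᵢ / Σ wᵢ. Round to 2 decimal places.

Weighted sum: 1·41096 + 2·15675 + 3·26938 + 4·11317 + 5·25245 = 41096 + 31350 + 80814 + 45268 + 126225 = 324753
Weight total: 1 + 2 + 3 + 4 + 5 = 15
WMA = 324753 / 15 = 21650.20

21650.20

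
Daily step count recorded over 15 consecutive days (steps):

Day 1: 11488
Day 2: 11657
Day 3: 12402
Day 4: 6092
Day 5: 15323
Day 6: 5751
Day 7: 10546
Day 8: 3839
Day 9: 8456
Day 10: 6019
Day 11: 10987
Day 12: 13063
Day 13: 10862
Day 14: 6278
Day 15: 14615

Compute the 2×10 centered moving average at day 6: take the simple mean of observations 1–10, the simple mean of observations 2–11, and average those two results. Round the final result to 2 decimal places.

Sum over 1–10: 11488 + 11657 + 12402 + 6092 + 15323 + 5751 + 10546 + 3839 + 8456 + 6019 = 91573
Sum over 2–11: 11657 + 12402 + 6092 + 15323 + 5751 + 10546 + 3839 + 8456 + 6019 + 10987 = 91072
CMA at t=6 = (91573 + 91072) / (2·10) = 182645 / 20 = 9132.25

9132.25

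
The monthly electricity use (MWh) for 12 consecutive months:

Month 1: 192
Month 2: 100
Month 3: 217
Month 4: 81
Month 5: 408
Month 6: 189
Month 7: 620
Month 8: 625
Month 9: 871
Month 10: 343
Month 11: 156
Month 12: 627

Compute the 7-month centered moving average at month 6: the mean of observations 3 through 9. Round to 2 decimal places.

430.14

Sum of periods 3–9: 217 + 81 + 408 + 189 + 620 + 625 + 871 = 3011
Divide by 7: 3011 / 7 = 430.14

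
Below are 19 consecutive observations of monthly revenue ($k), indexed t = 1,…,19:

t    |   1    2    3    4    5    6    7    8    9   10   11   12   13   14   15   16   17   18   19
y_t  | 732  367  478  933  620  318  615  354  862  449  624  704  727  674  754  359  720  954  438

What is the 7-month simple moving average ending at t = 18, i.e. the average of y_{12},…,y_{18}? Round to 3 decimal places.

698.857

Sum of periods 12–18: 704 + 727 + 674 + 754 + 359 + 720 + 954 = 4892
Divide by 7: 4892 / 7 = 698.857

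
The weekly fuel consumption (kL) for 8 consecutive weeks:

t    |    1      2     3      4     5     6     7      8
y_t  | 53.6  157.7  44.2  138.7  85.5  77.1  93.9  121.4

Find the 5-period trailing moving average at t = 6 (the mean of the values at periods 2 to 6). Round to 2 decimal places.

100.64

Sum of periods 2–6: 157.7 + 44.2 + 138.7 + 85.5 + 77.1 = 503.2
Divide by 5: 503.2 / 5 = 100.64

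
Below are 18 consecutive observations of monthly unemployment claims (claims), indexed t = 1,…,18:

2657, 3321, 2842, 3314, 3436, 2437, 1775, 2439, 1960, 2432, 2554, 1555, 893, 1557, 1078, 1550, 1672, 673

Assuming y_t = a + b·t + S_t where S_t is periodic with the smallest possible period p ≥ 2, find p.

6

First differences y_{t+1} − y_t: 664, -479, 472, 122, -999, -662, 664, -479, 472, 122, -999, -662, 664, -479, …
The difference pattern repeats every 6 terms and not for any smaller step, so p = 6.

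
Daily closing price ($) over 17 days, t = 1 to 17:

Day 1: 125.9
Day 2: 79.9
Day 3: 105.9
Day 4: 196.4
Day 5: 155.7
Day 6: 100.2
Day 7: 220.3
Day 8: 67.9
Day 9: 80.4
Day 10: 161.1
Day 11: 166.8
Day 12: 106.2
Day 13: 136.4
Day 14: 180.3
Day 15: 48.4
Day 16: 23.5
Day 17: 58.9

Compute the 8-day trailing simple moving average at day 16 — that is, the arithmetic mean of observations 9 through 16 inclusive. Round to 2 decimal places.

Sum of periods 9–16: 80.4 + 161.1 + 166.8 + 106.2 + 136.4 + 180.3 + 48.4 + 23.5 = 903.1
Divide by 8: 903.1 / 8 = 112.89

112.89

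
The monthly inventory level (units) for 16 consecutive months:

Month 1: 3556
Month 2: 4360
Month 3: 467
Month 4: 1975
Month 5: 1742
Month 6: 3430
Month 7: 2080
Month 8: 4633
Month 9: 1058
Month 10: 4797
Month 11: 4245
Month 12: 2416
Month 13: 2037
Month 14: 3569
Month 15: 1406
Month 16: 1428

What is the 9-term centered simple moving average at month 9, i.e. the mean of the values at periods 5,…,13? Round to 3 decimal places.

2937.556

Sum of periods 5–13: 1742 + 3430 + 2080 + 4633 + 1058 + 4797 + 4245 + 2416 + 2037 = 26438
Divide by 9: 26438 / 9 = 2937.556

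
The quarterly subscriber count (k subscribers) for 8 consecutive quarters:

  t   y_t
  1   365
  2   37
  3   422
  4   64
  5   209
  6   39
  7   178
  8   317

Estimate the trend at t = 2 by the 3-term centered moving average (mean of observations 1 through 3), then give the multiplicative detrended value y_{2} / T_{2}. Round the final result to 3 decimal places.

Trend T_2 = (365 + 37 + 422) / 3 = 824/3 = 274.66667
Ratio to trend: 37 / 274.66667 = 0.135

0.135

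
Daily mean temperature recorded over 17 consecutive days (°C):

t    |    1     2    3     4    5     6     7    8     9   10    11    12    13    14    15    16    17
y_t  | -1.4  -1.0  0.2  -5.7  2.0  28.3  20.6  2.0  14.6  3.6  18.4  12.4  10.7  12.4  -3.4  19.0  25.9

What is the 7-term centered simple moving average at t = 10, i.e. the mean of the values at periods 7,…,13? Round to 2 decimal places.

Sum of periods 7–13: 20.6 + 2.0 + 14.6 + 3.6 + 18.4 + 12.4 + 10.7 = 82.3
Divide by 7: 82.3 / 7 = 11.76

11.76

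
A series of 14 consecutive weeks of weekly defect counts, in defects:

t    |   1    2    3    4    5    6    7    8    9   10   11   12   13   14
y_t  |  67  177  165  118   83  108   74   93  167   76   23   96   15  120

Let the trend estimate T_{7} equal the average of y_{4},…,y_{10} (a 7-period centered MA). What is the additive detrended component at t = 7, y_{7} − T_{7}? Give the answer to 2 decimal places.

Trend T_7 = (118 + 83 + 108 + 74 + 93 + 167 + 76) / 7 = 719/7 = 102.7143
Detrended value: 74 − 102.7143 = -28.71

-28.71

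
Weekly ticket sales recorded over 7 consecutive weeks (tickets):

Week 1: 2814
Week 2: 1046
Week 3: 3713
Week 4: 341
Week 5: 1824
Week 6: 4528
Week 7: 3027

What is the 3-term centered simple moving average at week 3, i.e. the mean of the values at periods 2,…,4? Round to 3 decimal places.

1700.000

Sum of periods 2–4: 1046 + 3713 + 341 = 5100
Divide by 3: 5100 / 3 = 1700.000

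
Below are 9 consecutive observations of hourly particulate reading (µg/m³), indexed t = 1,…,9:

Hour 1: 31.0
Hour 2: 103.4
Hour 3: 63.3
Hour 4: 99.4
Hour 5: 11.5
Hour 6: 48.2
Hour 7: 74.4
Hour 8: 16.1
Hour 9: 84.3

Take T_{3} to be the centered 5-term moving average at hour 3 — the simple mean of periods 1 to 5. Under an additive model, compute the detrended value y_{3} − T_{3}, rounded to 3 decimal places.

1.580

Trend T_3 = (31.0 + 103.4 + 63.3 + 99.4 + 11.5) / 5 = 308.6/5 = 61.72000
Detrended value: 63.3 − 61.72000 = 1.580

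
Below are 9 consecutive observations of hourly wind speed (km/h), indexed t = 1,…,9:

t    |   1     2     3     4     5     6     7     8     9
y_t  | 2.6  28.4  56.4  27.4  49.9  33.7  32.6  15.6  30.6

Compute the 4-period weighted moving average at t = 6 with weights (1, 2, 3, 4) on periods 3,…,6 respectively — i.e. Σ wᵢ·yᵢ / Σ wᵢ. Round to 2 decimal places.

39.57

Weighted sum: 1·56.4 + 2·27.4 + 3·49.9 + 4·33.7 = 56.4 + 54.8 + 149.7 + 134.8 = 395.7
Weight total: 1 + 2 + 3 + 4 = 10
WMA = 395.7 / 10 = 39.57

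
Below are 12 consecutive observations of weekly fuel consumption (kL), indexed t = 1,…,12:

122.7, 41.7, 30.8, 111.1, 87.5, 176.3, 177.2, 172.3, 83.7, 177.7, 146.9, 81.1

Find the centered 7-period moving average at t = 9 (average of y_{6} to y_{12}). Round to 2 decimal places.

145.03

Sum of periods 6–12: 176.3 + 177.2 + 172.3 + 83.7 + 177.7 + 146.9 + 81.1 = 1015.2
Divide by 7: 1015.2 / 7 = 145.03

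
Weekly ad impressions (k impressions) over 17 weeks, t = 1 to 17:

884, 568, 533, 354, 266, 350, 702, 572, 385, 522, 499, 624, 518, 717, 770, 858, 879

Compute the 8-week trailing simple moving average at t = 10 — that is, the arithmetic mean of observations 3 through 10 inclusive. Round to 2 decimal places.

Sum of periods 3–10: 533 + 354 + 266 + 350 + 702 + 572 + 385 + 522 = 3684
Divide by 8: 3684 / 8 = 460.50

460.50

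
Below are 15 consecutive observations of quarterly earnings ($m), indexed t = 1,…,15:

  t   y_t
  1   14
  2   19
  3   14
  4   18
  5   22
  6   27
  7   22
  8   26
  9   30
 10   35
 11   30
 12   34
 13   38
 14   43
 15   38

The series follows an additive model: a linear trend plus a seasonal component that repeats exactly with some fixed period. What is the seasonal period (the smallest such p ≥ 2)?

4

First differences y_{t+1} − y_t: 5, -5, 4, 4, 5, -5, 4, 4, 5, -5, …
The difference pattern repeats every 4 terms and not for any smaller step, so p = 4.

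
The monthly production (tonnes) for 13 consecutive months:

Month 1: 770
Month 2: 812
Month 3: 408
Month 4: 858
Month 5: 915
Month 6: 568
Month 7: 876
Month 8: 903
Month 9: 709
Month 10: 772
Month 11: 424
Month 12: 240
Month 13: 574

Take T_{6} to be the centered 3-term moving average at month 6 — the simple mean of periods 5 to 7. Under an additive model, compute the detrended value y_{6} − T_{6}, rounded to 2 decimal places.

Trend T_6 = (915 + 568 + 876) / 3 = 2359/3 = 786.3333
Detrended value: 568 − 786.3333 = -218.33

-218.33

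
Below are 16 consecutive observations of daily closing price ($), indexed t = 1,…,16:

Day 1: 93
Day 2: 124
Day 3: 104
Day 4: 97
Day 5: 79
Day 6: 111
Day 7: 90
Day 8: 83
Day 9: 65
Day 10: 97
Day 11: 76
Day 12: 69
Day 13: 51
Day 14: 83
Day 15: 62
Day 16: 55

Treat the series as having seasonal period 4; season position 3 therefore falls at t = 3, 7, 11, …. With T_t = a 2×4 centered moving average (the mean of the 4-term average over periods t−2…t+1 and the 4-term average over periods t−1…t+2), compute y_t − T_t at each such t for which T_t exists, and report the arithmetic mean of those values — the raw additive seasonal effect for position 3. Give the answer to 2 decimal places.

Season position 3 occurs at t = 3, 7, 11 (where T_t is defined).
t=3: T_3 = 102.7500; y_3 − T_3 = 104 − 102.7500 = 1.2500
t=7: T_7 = 89.0000; y_7 − T_7 = 90 − 89.0000 = 1.0000
t=11: T_11 = 75.0000; y_11 − T_11 = 76 − 75.0000 = 1.0000
Mean deviation: (1.2500 + 1.0000 + 1.0000) / 3 = 1.08

1.08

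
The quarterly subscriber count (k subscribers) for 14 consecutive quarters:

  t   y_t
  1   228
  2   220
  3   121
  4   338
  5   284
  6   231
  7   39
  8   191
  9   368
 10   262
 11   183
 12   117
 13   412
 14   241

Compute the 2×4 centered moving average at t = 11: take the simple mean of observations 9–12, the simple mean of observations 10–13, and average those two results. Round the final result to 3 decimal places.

Sum over 9–12: 368 + 262 + 183 + 117 = 930
Sum over 10–13: 262 + 183 + 117 + 412 = 974
CMA at t=11 = (930 + 974) / (2·4) = 1904 / 8 = 238.000

238.000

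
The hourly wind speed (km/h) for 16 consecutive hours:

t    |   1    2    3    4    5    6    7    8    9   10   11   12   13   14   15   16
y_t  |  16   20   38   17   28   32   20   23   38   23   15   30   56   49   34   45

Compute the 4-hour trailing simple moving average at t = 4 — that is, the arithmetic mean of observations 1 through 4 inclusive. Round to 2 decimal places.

Sum of periods 1–4: 16 + 20 + 38 + 17 = 91
Divide by 4: 91 / 4 = 22.75

22.75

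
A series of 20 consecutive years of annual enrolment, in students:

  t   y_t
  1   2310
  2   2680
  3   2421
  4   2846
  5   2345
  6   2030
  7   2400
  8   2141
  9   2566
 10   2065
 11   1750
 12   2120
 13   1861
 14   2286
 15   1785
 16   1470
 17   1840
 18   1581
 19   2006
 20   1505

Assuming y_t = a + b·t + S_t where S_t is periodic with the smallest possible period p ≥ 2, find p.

5

First differences y_{t+1} − y_t: 370, -259, 425, -501, -315, 370, -259, 425, -501, -315, 370, -259, …
The difference pattern repeats every 5 terms and not for any smaller step, so p = 5.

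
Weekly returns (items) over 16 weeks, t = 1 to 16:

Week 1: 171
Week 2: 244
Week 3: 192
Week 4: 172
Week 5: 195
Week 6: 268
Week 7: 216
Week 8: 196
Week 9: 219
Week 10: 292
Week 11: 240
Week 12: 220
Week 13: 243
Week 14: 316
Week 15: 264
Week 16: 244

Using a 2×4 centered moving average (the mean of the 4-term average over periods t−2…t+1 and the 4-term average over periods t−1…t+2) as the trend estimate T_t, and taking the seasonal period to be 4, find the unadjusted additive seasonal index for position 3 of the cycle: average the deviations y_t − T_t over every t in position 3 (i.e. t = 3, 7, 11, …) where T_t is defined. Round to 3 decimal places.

-5.750

Season position 3 occurs at t = 3, 7, 11 (where T_t is defined).
t=3: T_3 = 197.75000; y_3 − T_3 = 192 − 197.75000 = -5.75000
t=7: T_7 = 221.75000; y_7 − T_7 = 216 − 221.75000 = -5.75000
t=11: T_11 = 245.75000; y_11 − T_11 = 240 − 245.75000 = -5.75000
Mean deviation: (-5.75000 + -5.75000 + -5.75000) / 3 = -5.750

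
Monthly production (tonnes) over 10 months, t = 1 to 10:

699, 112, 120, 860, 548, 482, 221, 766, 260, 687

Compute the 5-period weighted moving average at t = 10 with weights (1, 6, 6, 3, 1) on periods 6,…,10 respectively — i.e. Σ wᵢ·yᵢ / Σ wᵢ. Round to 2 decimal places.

Weighted sum: 1·482 + 6·221 + 6·766 + 3·260 + 1·687 = 482 + 1326 + 4596 + 780 + 687 = 7871
Weight total: 1 + 6 + 6 + 3 + 1 = 17
WMA = 7871 / 17 = 463.00

463.00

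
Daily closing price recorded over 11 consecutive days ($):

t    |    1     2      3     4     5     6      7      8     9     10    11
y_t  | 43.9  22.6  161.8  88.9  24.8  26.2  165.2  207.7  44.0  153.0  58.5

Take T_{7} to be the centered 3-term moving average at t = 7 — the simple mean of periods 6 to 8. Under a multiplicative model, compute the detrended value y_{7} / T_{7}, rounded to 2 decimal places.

Trend T_7 = (26.2 + 165.2 + 207.7) / 3 = 399.1/3 = 133.0333
Ratio to trend: 165.2 / 133.0333 = 1.24

1.24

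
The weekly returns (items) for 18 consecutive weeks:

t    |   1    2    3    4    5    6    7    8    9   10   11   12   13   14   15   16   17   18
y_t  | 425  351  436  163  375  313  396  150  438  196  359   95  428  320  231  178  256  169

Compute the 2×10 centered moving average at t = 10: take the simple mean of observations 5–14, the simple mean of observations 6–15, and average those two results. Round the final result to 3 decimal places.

299.800

Sum over 5–14: 375 + 313 + 396 + 150 + 438 + 196 + 359 + 95 + 428 + 320 = 3070
Sum over 6–15: 313 + 396 + 150 + 438 + 196 + 359 + 95 + 428 + 320 + 231 = 2926
CMA at t=10 = (3070 + 2926) / (2·10) = 5996 / 20 = 299.800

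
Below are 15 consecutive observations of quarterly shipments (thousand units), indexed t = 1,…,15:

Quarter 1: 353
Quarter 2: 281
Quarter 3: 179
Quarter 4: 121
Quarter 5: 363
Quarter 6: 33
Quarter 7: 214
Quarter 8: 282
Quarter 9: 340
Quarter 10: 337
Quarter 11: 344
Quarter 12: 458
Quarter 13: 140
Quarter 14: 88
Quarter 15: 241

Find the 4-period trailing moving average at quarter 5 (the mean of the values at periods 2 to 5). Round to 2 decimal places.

236.00

Sum of periods 2–5: 281 + 179 + 121 + 363 = 944
Divide by 4: 944 / 4 = 236.00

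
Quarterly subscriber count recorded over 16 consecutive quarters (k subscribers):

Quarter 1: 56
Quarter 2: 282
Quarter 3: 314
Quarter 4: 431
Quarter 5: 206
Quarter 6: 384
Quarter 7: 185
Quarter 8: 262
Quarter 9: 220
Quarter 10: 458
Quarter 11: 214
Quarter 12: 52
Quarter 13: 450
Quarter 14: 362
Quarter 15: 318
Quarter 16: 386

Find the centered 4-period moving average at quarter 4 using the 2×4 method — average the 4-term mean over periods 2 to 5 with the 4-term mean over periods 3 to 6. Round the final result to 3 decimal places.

321.000

Sum over 2–5: 282 + 314 + 431 + 206 = 1233
Sum over 3–6: 314 + 431 + 206 + 384 = 1335
CMA at t=4 = (1233 + 1335) / (2·4) = 2568 / 8 = 321.000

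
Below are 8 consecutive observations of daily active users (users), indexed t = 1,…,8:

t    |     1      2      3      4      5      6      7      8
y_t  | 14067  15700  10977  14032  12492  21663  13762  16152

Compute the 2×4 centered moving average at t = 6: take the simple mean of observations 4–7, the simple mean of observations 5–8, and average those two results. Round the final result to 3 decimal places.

15752.250

Sum over 4–7: 14032 + 12492 + 21663 + 13762 = 61949
Sum over 5–8: 12492 + 21663 + 13762 + 16152 = 64069
CMA at t=6 = (61949 + 64069) / (2·4) = 126018 / 8 = 15752.250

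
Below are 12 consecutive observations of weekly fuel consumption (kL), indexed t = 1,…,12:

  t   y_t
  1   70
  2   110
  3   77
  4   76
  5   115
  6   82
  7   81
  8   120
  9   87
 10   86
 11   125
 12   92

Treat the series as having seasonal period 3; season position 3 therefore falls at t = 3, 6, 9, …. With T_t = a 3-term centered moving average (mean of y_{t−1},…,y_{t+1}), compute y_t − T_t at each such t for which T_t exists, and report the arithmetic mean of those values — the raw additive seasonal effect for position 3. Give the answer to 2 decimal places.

-10.67

Season position 3 occurs at t = 3, 6, 9 (where T_t is defined).
t=3: T_3 = 87.6667; y_3 − T_3 = 77 − 87.6667 = -10.6667
t=6: T_6 = 92.6667; y_6 − T_6 = 82 − 92.6667 = -10.6667
t=9: T_9 = 97.6667; y_9 − T_9 = 87 − 97.6667 = -10.6667
Mean deviation: (-10.6667 + -10.6667 + -10.6667) / 3 = -10.67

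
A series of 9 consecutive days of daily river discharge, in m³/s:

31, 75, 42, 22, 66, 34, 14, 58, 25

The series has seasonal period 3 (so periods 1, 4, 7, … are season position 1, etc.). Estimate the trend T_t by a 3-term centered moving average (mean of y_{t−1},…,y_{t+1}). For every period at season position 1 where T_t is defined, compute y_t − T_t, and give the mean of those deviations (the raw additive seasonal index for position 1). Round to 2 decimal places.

Season position 1 occurs at t = 4, 7 (where T_t is defined).
t=4: T_4 = 43.3333; y_4 − T_4 = 22 − 43.3333 = -21.3333
t=7: T_7 = 35.3333; y_7 − T_7 = 14 − 35.3333 = -21.3333
Mean deviation: (-21.3333 + -21.3333) / 2 = -21.33

-21.33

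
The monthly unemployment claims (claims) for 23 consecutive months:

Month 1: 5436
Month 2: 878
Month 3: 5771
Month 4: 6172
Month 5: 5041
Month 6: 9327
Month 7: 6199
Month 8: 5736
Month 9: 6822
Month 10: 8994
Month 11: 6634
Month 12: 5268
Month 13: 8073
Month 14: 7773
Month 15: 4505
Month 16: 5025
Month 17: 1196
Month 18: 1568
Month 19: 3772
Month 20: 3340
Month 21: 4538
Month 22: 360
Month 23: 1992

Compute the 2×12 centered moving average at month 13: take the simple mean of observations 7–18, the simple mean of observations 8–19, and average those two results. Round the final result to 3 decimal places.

Sum over 7–18: 6199 + 5736 + 6822 + 8994 + 6634 + 5268 + 8073 + 7773 + 4505 + 5025 + 1196 + 1568 = 67793
Sum over 8–19: 5736 + 6822 + 8994 + 6634 + 5268 + 8073 + 7773 + 4505 + 5025 + 1196 + 1568 + 3772 = 65366
CMA at t=13 = (67793 + 65366) / (2·12) = 133159 / 24 = 5548.292

5548.292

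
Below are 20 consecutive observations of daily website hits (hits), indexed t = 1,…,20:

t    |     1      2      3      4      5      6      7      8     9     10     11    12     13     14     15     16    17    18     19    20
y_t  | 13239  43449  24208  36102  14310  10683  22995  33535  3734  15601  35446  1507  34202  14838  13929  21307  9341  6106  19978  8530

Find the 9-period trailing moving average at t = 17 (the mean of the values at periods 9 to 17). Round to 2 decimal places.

Sum of periods 9–17: 3734 + 15601 + 35446 + 1507 + 34202 + 14838 + 13929 + 21307 + 9341 = 149905
Divide by 9: 149905 / 9 = 16656.11

16656.11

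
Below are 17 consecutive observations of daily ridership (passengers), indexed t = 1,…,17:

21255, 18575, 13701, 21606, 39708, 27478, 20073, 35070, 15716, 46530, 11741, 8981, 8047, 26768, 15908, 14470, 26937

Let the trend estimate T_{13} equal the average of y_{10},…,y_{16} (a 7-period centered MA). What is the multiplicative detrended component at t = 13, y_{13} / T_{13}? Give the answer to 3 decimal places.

Trend T_13 = (46530 + 11741 + 8981 + 8047 + 26768 + 15908 + 14470) / 7 = 132445/7 = 18920.71429
Ratio to trend: 8047 / 18920.71429 = 0.425

0.425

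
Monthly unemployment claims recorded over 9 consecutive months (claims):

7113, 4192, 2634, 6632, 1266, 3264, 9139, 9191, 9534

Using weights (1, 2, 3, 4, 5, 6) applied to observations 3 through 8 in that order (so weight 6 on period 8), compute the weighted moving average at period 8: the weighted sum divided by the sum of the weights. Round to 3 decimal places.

6361.571

Weighted sum: 1·2634 + 2·6632 + 3·1266 + 4·3264 + 5·9139 + 6·9191 = 2634 + 13264 + 3798 + 13056 + 45695 + 55146 = 133593
Weight total: 1 + 2 + 3 + 4 + 5 + 6 = 21
WMA = 133593 / 21 = 6361.571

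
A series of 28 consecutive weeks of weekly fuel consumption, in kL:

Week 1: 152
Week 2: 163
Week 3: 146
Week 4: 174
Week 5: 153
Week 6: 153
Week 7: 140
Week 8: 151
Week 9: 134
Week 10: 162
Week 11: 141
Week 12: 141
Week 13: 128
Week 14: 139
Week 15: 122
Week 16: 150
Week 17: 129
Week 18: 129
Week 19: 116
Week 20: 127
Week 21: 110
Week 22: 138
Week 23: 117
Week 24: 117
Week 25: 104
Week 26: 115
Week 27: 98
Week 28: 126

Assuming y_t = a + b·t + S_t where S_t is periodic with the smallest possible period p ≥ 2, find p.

First differences y_{t+1} − y_t: 11, -17, 28, -21, 0, -13, 11, -17, 28, -21, 0, -13, 11, -17, …
The difference pattern repeats every 6 terms and not for any smaller step, so p = 6.

6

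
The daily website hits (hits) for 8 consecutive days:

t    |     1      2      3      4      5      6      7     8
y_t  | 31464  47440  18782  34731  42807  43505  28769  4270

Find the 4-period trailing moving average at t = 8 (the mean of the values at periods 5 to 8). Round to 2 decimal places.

Sum of periods 5–8: 42807 + 43505 + 28769 + 4270 = 119351
Divide by 4: 119351 / 4 = 29837.75

29837.75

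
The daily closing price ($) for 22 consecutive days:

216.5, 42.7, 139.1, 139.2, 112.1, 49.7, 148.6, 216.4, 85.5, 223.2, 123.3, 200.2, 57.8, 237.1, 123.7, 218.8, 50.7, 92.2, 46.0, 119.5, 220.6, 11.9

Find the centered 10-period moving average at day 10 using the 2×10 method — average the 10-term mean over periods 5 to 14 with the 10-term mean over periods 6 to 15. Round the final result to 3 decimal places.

Sum over 5–14: 112.1 + 49.7 + 148.6 + 216.4 + 85.5 + 223.2 + 123.3 + 200.2 + 57.8 + 237.1 = 1453.9
Sum over 6–15: 49.7 + 148.6 + 216.4 + 85.5 + 223.2 + 123.3 + 200.2 + 57.8 + 237.1 + 123.7 = 1465.5
CMA at t=10 = (1453.9 + 1465.5) / (2·10) = 2919.4 / 20 = 145.970

145.970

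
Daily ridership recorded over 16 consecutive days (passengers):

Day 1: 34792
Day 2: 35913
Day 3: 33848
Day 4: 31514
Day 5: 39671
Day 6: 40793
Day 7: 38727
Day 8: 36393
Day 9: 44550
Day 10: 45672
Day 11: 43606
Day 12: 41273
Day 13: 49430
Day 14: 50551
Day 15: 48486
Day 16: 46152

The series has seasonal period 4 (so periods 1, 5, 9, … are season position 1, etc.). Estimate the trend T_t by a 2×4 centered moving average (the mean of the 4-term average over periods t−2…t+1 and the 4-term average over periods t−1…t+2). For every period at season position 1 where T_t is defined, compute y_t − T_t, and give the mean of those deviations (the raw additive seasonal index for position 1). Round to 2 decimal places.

Season position 1 occurs at t = 5, 9, 13 (where T_t is defined).
t=5: T_5 = 37066.3750; y_5 − T_5 = 39671 − 37066.3750 = 2604.6250
t=9: T_9 = 41945.3750; y_9 − T_9 = 44550 − 41945.3750 = 2604.6250
t=13: T_13 = 46825.0000; y_13 − T_13 = 49430 − 46825.0000 = 2605.0000
Mean deviation: (2604.6250 + 2604.6250 + 2605.0000) / 3 = 2604.75

2604.75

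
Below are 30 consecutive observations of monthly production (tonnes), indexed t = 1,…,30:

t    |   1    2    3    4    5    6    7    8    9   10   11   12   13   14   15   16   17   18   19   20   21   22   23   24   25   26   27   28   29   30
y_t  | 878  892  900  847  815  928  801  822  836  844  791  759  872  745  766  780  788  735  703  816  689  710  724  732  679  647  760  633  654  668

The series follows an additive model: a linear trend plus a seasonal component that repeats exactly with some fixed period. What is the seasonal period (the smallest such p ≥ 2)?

7

First differences y_{t+1} − y_t: 14, 8, -53, -32, 113, -127, 21, 14, 8, -53, -32, 113, -127, 21, 14, 8, …
The difference pattern repeats every 7 terms and not for any smaller step, so p = 7.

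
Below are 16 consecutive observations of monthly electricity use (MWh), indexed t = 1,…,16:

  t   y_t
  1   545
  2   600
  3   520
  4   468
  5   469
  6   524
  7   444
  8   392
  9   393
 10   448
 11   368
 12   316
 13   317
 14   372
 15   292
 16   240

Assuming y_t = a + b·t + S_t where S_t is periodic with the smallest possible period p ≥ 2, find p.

First differences y_{t+1} − y_t: 55, -80, -52, 1, 55, -80, -52, 1, 55, -80, …
The difference pattern repeats every 4 terms and not for any smaller step, so p = 4.

4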